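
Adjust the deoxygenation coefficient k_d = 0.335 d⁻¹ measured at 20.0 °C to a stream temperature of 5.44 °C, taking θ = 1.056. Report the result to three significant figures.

k_d ≈ 0.152 d⁻¹

k_d(T₂) = k_d(T₁) · θ^(T₂−T₁) = 0.335 × 1.056^(5.44−20.0)
= 0.335 × 1.056^-14.6 = 0.335 × 0.4523 = 0.1515 d⁻¹.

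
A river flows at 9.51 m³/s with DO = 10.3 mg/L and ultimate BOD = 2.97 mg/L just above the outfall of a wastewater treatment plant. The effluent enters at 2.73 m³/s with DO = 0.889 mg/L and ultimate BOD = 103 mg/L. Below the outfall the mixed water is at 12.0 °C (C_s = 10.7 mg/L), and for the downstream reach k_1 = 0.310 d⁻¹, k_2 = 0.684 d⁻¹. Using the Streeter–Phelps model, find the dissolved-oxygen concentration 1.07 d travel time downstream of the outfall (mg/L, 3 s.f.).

Mixed DO = (9.51×10.3 + 2.73×0.889)/(9.51+2.73) = 100.4/12.24 = 8.201 mg/L.
Mixed L₀ = (9.51×2.97 + 2.73×103)/(12.24) = 309.4/12.24 = 25.28 mg/L.
Initial deficit D₀ = C_s − DO₀ = 10.7 − 8.201 = 2.499 mg/L.
D(1.07) = [0.310×25.28/(0.684−0.310)](e^(−0.310×1.07) − e^(−0.684×1.07)) + 2.499 e^(−0.684×1.07)
= 20.95 × (0.7177 − 0.4810) + 2.499 × 0.4810 = 6.162 mg/L.
DO = 10.7 − 6.162 = 4.538 mg/L.

DO ≈ 4.54 mg/L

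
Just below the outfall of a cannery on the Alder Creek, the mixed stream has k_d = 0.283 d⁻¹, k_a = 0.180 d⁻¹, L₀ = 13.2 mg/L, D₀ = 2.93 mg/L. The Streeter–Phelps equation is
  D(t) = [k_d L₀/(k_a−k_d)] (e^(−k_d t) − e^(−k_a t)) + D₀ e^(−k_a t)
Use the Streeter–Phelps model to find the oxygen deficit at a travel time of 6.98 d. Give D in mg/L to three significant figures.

k_d L₀/(k_a−k_d) = 0.283×13.2/(0.180−0.283) = 3.736/-0.1030 = -36.27 mg/L.
e^(−k_d t) = e^(−0.283×6.980) = 0.1387; e^(−k_a t) = e^(−0.180×6.980) = 0.2847.
D = -36.27 × (0.1387 − 0.2847) + 2.93 × 0.2847 = 5.294 + 0.8341 = 6.128 mg/L.

D ≈ 6.13 mg/L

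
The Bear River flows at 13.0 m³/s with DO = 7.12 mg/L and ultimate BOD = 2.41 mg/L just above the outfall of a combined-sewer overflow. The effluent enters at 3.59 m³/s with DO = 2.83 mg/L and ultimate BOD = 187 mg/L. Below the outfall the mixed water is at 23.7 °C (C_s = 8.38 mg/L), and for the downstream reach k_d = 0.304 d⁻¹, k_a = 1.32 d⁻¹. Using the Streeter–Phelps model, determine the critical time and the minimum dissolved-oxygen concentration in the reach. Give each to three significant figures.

t_c ≈ 1.26 d; minimum DO ≈ 1.73 mg/L

Mixed DO = (13.0×7.12 + 3.59×2.83)/(13.0+3.59) = 102.7/16.59 = 6.192 mg/L.
Mixed L₀ = (13.0×2.41 + 3.59×187)/(16.59) = 702.7/16.59 = 42.35 mg/L.
Initial deficit D₀ = C_s − DO₀ = 8.38 − 6.192 = 2.188 mg/L.
t_c = (1/1.016) ln[(1.32/0.304)(1 − 2.188×1.016/(0.304×42.35))] = 0.9843 × ln(3.592) = 1.259 d.
D_c = (0.304/1.32) × 42.35 × e^(−0.304×1.259) = 0.2303 × 42.35 × 0.6821 = 6.653 mg/L.
Minimum DO = 8.38 − 6.653 = 1.727 mg/L.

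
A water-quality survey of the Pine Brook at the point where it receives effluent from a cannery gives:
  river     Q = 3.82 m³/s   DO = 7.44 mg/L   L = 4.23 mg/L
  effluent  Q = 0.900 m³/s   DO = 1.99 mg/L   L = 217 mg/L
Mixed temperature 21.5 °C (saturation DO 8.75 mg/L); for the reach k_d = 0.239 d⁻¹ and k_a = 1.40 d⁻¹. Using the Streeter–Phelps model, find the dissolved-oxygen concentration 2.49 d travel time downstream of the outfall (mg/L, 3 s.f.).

Mixed DO = (3.82×7.44 + 0.900×1.99)/(3.82+0.900) = 30.21/4.720 = 6.401 mg/L.
Mixed L₀ = (3.82×4.23 + 0.900×217)/(4.720) = 211.5/4.720 = 44.80 mg/L.
Initial deficit D₀ = C_s − DO₀ = 8.75 − 6.401 = 2.349 mg/L.
D(2.49) = [0.239×44.80/(1.40−0.239)](e^(−0.239×2.49) − e^(−1.40×2.49)) + 2.349 e^(−1.40×2.49)
= 9.223 × (0.5515 − 0.03062) + 2.349 × 0.03062 = 4.876 mg/L.
DO = 8.75 − 4.876 = 3.874 mg/L.

DO ≈ 3.87 mg/L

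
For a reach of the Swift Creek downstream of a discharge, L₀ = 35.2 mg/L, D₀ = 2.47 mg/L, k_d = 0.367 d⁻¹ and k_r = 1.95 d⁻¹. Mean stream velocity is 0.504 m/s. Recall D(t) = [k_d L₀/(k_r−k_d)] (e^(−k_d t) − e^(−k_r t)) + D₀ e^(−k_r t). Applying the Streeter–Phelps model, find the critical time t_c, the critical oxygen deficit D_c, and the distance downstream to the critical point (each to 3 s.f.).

t_c ≈ 0.827 d; D_c ≈ 4.89 mg/L; x_c ≈ 36.0 km

At the critical point dD/dt = 0, so k_d L₀ e^(−k_d t) = k_r D. Substituting D(t) from the Streeter–Phelps equation and solving for t gives
t_c = ln[(k_r/k_d)(1 − D₀(k_r−k_d)/(k_d L₀))] / (k_r−k_d).
Here k_r−k_d = 1.583 d⁻¹ and 1 − D₀(k_r−k_d)/(k_d L₀) = 1 − 2.47×1.583/(0.367×35.2) = 0.6973, so
t_c = ln(5.313 × 0.6973) / 1.583 = 1.310 / 1.583 = 0.8274 d.
D_c = (k_d/k_r) L₀ e^(−k_d t_c) = (0.367/1.95) × 35.2 × e^(−0.367×0.8274) = 0.1882 × 35.2 × 0.7381 = 4.890 mg/L.
x_c = v t_c = 0.504 m/s × 0.8274 d × 86400 s/d = 36030 m ≈ 36.0 km.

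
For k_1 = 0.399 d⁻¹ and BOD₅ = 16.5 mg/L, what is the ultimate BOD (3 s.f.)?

L₀ ≈ 19.1 mg/L

BOD₅ = L₀(1 − e^(−5k_1)) ⇒ L₀ = BOD₅ / (1 − e^(−5×0.399))
= 16.5 / (1 − 0.1360) = 16.5 / 0.8640 = 19.10 mg/L.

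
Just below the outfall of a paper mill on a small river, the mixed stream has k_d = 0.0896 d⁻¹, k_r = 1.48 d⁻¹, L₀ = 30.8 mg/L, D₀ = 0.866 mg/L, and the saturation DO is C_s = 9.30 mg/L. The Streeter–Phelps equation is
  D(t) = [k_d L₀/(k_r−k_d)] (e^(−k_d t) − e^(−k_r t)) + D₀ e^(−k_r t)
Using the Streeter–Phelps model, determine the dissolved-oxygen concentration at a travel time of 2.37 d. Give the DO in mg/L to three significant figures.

DO ≈ 7.73 mg/L

k_d L₀/(k_r−k_d) = 0.0896×30.8/(1.48−0.0896) = 2.760/1.390 = 1.985 mg/L.
e^(−k_d t) = e^(−0.0896×2.370) = 0.8087; e^(−k_r t) = e^(−1.48×2.370) = 0.02997.
D = 1.985 × (0.8087 − 0.02997) + 0.866 × 0.02997 = 1.546 + 0.02595 = 1.572 mg/L.
DO = C_s − D = 9.30 − 1.572 = 7.728 mg/L.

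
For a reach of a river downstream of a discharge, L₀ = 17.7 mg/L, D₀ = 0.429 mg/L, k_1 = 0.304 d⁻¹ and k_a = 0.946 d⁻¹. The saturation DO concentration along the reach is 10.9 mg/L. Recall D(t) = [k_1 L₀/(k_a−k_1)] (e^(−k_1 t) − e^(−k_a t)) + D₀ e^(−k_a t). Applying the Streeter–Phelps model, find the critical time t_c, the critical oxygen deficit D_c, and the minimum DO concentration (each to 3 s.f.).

t_c = [1/(k_a−k_1)] ln[(k_a/k_1)(1 − D₀(k_a−k_1)/(k_1 L₀))]
= [1/(0.946−0.304)] ln[(0.946/0.304)(1 − 0.429×0.6420/(0.304×17.7))]
= (1/0.6420) ln[3.112 × 0.9488] = 1.558 × ln(2.953) = 1.558 × 1.083 = 1.686 d.
D_c = (k_1/k_a) L₀ e^(−k_1 t_c) = (0.304/0.946) × 17.7 × e^(−0.304×1.686) = 0.3214 × 17.7 × 0.5989 = 3.406 mg/L.
Minimum DO = C_s − D_c = 10.9 − 3.406 = 7.494 mg/L.

t_c ≈ 1.69 d; D_c ≈ 3.41 mg/L; min DO ≈ 7.49 mg/L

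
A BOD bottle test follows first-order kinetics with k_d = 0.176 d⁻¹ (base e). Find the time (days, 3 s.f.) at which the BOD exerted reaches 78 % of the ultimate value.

y/L₀ = 1 − e^(−k_d t) = 0.78 ⇒ e^(−k_d t) = 0.220
t = −ln(0.220) / 0.176 = 1.514 / 0.176 = 8.603 d.

t ≈ 8.60 d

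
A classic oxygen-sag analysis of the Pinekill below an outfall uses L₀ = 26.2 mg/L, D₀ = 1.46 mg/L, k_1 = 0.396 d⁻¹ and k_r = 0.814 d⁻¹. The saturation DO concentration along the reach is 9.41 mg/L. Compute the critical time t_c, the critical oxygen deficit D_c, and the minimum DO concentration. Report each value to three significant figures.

With k_r/k_1 = 2.056 and 1 − D₀(k_r−k_1)/(k_1 L₀) = 0.9412,
t_c = ln(2.056 × 0.9412) / (0.814 − 0.396) = ln(1.935) / 0.4180 = 0.6599/0.4180 = 1.579 d.
L(t_c) = L₀ e^(−k_1 t_c) = 26.2 × 0.5352 = 14.02 mg/L, and at the critical point k_r D_c = k_1 L, so D_c = (0.396/0.814) × 14.02 = 6.821 mg/L.
Minimum DO = C_s − D_c = 9.41 − 6.821 = 2.589 mg/L.

t_c ≈ 1.58 d; D_c ≈ 6.82 mg/L; min DO ≈ 2.59 mg/L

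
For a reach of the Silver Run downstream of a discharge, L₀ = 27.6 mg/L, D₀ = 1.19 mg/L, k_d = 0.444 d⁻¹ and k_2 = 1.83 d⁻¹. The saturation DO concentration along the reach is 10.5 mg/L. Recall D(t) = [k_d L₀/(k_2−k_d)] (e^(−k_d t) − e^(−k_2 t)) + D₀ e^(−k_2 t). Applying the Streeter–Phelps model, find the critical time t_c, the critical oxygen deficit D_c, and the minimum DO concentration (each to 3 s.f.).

At the critical point dD/dt = 0, so k_d L₀ e^(−k_d t) = k_2 D. Substituting D(t) from the Streeter–Phelps equation and solving for t gives
t_c = ln[(k_2/k_d)(1 − D₀(k_2−k_d)/(k_d L₀))] / (k_2−k_d).
Here k_2−k_d = 1.386 d⁻¹ and 1 − D₀(k_2−k_d)/(k_d L₀) = 1 − 1.19×1.386/(0.444×27.6) = 0.8654, so
t_c = ln(4.122 × 0.8654) / 1.386 = 1.272 / 1.386 = 0.9175 d.
D_c = (k_d/k_2) L₀ e^(−k_d t_c) = (0.444/1.83) × 27.6 × e^(−0.444×0.9175) = 0.2426 × 27.6 × 0.6654 = 4.456 mg/L.
Minimum DO = C_s − D_c = 10.5 − 4.456 = 6.044 mg/L.

t_c ≈ 0.918 d; D_c ≈ 4.46 mg/L; min DO ≈ 6.04 mg/L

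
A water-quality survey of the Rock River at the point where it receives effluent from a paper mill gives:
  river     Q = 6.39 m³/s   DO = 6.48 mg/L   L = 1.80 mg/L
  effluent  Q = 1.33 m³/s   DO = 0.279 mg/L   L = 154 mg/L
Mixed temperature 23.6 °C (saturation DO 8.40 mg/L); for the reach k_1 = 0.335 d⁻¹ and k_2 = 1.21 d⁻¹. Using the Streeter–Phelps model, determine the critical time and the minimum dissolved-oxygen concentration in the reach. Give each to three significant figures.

Mixed DO = (6.39×6.48 + 1.33×0.279)/(6.39+1.33) = 41.78/7.720 = 5.412 mg/L.
Mixed L₀ = (6.39×1.80 + 1.33×154)/(7.720) = 216.3/7.720 = 28.02 mg/L.
Initial deficit D₀ = C_s − DO₀ = 8.40 − 5.412 = 2.988 mg/L.
t_c = (1/0.8750) ln[(1.21/0.335)(1 − 2.988×0.8750/(0.335×28.02))] = 1.143 × ln(2.606) = 1.095 d.
D_c = (0.335/1.21) × 28.02 × e^(−0.335×1.095) = 0.2769 × 28.02 × 0.6930 = 5.376 mg/L.
Minimum DO = 8.40 − 5.376 = 3.024 mg/L.

t_c ≈ 1.09 d; minimum DO ≈ 3.02 mg/L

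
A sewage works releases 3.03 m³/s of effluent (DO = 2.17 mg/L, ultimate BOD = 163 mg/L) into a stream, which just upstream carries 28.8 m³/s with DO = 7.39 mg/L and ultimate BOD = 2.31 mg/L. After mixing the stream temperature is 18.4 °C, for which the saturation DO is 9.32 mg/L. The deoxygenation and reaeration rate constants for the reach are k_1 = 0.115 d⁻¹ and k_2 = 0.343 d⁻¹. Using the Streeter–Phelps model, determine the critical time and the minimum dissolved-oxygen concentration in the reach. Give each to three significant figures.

t_c ≈ 3.39 d; minimum DO ≈ 5.32 mg/L

Mixed DO = (28.8×7.39 + 3.03×2.17)/(28.8+3.03) = 219.4/31.83 = 6.893 mg/L.
Mixed L₀ = (28.8×2.31 + 3.03×163)/(31.83) = 560.4/31.83 = 17.61 mg/L.
Initial deficit D₀ = C_s − DO₀ = 9.32 − 6.893 = 2.427 mg/L.
t_c = (1/0.2280) ln[(0.343/0.115)(1 − 2.427×0.2280/(0.115×17.61))] = 4.386 × ln(2.168) = 3.393 d.
D_c = (0.115/0.343) × 17.61 × e^(−0.115×3.393) = 0.3353 × 17.61 × 0.6769 = 3.996 mg/L.
Minimum DO = 9.32 − 3.996 = 5.324 mg/L.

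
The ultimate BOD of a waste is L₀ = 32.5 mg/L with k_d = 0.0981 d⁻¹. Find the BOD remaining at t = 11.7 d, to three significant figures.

L ≈ 10.3 mg/L

L_t = L₀ e^(−k_d t) = 32.5 × e^(−0.0981×11.7) = 32.5 × 0.3173 = 10.31 mg/L.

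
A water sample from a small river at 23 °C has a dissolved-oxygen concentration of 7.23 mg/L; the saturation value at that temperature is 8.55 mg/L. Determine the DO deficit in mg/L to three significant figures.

D = C_s − C = 8.55 − 7.23 = 1.32 mg/L.

D ≈ 1.32 mg/L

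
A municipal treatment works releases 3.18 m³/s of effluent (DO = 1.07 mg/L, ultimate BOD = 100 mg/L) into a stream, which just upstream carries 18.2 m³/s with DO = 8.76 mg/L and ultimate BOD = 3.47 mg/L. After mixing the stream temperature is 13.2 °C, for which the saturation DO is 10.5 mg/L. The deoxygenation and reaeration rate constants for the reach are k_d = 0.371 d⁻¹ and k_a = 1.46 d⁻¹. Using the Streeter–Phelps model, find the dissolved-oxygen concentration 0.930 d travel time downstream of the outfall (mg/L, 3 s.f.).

DO ≈ 7.02 mg/L

Mixed DO = (18.2×8.76 + 3.18×1.07)/(18.2+3.18) = 162.8/21.38 = 7.616 mg/L.
Mixed L₀ = (18.2×3.47 + 3.18×100)/(21.38) = 381.2/21.38 = 17.83 mg/L.
Initial deficit D₀ = C_s − DO₀ = 10.5 − 7.616 = 2.884 mg/L.
D(0.930) = [0.371×17.83/(1.46−0.371)](e^(−0.371×0.930) − e^(−1.46×0.930)) + 2.884 e^(−1.46×0.930)
= 6.073 × (0.7082 − 0.2572) + 2.884 × 0.2572 = 3.481 mg/L.
DO = 10.5 − 3.481 = 7.019 mg/L.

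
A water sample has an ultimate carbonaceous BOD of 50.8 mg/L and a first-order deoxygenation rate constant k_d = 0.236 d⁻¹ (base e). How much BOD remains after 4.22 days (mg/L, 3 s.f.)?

L ≈ 18.8 mg/L

L_t = L₀ e^(−k_d t) = 50.8 × e^(−0.236×4.22) = 50.8 × 0.3694 = 18.76 mg/L.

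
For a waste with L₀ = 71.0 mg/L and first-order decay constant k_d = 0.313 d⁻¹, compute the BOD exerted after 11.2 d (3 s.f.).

y_t = L₀(1 − e^(−k_d t)) = 71.0 × (1 − e^(−0.313×11.2))
= 71.0 × (1 − 0.03003) = 71.0 × 0.9700 = 68.87 mg/L.

y ≈ 68.9 mg/L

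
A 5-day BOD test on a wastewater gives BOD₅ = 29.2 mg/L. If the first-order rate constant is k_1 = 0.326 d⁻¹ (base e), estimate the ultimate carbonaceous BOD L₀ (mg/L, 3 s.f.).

L₀ ≈ 36.3 mg/L

BOD₅ = L₀(1 − e^(−5k_1)) ⇒ L₀ = BOD₅ / (1 − e^(−5×0.326))
= 29.2 / (1 − 0.1959) = 29.2 / 0.8041 = 36.32 mg/L.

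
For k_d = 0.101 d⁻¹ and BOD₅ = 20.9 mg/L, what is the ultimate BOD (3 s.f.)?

BOD₅ = L₀(1 − e^(−5k_d)) ⇒ L₀ = BOD₅ / (1 − e^(−5×0.101))
= 20.9 / (1 − 0.6035) = 20.9 / 0.3965 = 52.71 mg/L.

L₀ ≈ 52.7 mg/L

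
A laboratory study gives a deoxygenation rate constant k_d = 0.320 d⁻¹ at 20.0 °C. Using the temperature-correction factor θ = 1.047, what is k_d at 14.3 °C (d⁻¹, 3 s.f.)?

k_d(T₂) = k_d(T₁) · θ^(T₂−T₁) = 0.320 × 1.047^(14.3−20.0)
= 0.320 × 1.047^-5.70 = 0.320 × 0.7697 = 0.2463 d⁻¹.

k_d ≈ 0.246 d⁻¹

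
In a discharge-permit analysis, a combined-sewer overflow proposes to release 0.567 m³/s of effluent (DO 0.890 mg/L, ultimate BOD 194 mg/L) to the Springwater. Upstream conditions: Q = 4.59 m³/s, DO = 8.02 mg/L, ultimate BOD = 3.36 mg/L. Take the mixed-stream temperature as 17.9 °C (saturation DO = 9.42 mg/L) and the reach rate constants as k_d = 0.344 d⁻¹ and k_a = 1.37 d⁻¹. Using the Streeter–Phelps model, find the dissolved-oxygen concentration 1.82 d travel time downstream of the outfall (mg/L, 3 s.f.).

DO ≈ 5.55 mg/L

Mixed DO = (4.59×8.02 + 0.567×0.890)/(4.59+0.567) = 37.32/5.157 = 7.236 mg/L.
Mixed L₀ = (4.59×3.36 + 0.567×194)/(5.157) = 125.4/5.157 = 24.32 mg/L.
Initial deficit D₀ = C_s − DO₀ = 9.42 − 7.236 = 2.184 mg/L.
D(1.82) = [0.344×24.32/(1.37−0.344)](e^(−0.344×1.82) − e^(−1.37×1.82)) + 2.184 e^(−1.37×1.82)
= 8.154 × (0.5347 − 0.08263) + 2.184 × 0.08263 = 3.867 mg/L.
DO = 9.42 − 3.867 = 5.553 mg/L.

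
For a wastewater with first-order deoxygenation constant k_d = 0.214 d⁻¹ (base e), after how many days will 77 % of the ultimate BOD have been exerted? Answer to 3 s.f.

t ≈ 6.87 d

y/L₀ = 1 − e^(−k_d t) = 0.77 ⇒ e^(−k_d t) = 0.230
t = −ln(0.230) / 0.214 = 1.470 / 0.214 = 6.868 d.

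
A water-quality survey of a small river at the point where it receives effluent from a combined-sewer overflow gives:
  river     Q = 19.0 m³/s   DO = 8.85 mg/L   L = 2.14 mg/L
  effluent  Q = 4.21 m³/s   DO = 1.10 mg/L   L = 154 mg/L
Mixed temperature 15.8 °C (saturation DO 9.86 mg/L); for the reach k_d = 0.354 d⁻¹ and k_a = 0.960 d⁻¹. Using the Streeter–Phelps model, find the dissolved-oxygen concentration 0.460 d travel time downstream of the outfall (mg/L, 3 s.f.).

DO ≈ 4.72 mg/L

Mixed DO = (19.0×8.85 + 4.21×1.10)/(19.0+4.21) = 172.8/23.21 = 7.444 mg/L.
Mixed L₀ = (19.0×2.14 + 4.21×154)/(23.21) = 689.0/23.21 = 29.69 mg/L.
Initial deficit D₀ = C_s − DO₀ = 9.86 − 7.444 = 2.416 mg/L.
D(0.460) = [0.354×29.69/(0.960−0.354)](e^(−0.354×0.460) − e^(−0.960×0.460)) + 2.416 e^(−0.960×0.460)
= 17.34 × (0.8497 − 0.6430) + 2.416 × 0.6430 = 5.138 mg/L.
DO = 9.86 − 5.138 = 4.722 mg/L.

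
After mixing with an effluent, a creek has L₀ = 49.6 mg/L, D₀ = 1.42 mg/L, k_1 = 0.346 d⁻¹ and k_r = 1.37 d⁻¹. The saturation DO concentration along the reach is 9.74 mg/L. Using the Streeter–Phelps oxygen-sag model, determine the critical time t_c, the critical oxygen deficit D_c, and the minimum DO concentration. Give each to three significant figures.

t_c ≈ 1.26 d; D_c ≈ 8.11 mg/L; min DO ≈ 1.63 mg/L

t_c = [1/(k_r−k_1)] ln[(k_r/k_1)(1 − D₀(k_r−k_1)/(k_1 L₀))]
= [1/(1.37−0.346)] ln[(1.37/0.346)(1 − 1.42×1.024/(0.346×49.6))]
= (1/1.024) ln[3.960 × 0.9153] = 0.9766 × ln(3.624) = 0.9766 × 1.288 = 1.257 d.
D_c = (k_1/k_r) L₀ e^(−k_1 t_c) = (0.346/1.37) × 49.6 × e^(−0.346×1.257) = 0.2526 × 49.6 × 0.6472 = 8.108 mg/L.
Minimum DO = C_s − D_c = 9.74 − 8.108 = 1.632 mg/L.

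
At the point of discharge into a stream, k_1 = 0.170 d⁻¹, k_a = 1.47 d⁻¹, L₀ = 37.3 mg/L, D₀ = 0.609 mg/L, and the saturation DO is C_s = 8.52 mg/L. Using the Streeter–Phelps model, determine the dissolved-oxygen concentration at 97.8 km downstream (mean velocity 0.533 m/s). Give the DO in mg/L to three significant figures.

DO ≈ 5.31 mg/L

Travel time t = x/v = 97.8 km / (0.533 m/s) = 97800 m / 0.533 m/s = 183500 s = 2.124 d.
k_1 L₀/(k_a−k_1) = 0.170×37.3/(1.47−0.170) = 6.341/1.300 = 4.878 mg/L.
e^(−k_1 t) = e^(−0.170×2.124) = 0.6970; e^(−k_a t) = e^(−1.47×2.124) = 0.04407.
D = 4.878 × (0.6970 − 0.04407) + 0.609 × 0.04407 = 3.185 + 0.02684 = 3.211 mg/L.
DO = C_s − D = 8.52 − 3.211 = 5.309 mg/L.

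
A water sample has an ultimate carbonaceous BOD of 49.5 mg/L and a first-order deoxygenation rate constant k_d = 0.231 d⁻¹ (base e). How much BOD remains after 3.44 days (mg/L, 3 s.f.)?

L ≈ 22.4 mg/L

L_t = L₀ e^(−k_d t) = 49.5 × e^(−0.231×3.44) = 49.5 × 0.4517 = 22.36 mg/L.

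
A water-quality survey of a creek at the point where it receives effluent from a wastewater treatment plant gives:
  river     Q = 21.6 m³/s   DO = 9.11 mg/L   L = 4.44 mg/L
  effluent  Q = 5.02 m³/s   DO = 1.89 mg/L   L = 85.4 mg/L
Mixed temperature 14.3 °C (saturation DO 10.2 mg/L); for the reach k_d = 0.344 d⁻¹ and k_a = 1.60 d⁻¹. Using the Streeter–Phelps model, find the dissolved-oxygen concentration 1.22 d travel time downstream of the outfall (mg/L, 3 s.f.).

Mixed DO = (21.6×9.11 + 5.02×1.89)/(21.6+5.02) = 206.3/26.62 = 7.748 mg/L.
Mixed L₀ = (21.6×4.44 + 5.02×85.4)/(26.62) = 524.6/26.62 = 19.71 mg/L.
Initial deficit D₀ = C_s − DO₀ = 10.2 − 7.748 = 2.452 mg/L.
D(1.22) = [0.344×19.71/(1.60−0.344)](e^(−0.344×1.22) − e^(−1.60×1.22)) + 2.452 e^(−1.60×1.22)
= 5.398 × (0.6573 − 0.1420) + 2.452 × 0.1420 = 3.129 mg/L.
DO = 10.2 − 3.129 = 7.071 mg/L.

DO ≈ 7.07 mg/L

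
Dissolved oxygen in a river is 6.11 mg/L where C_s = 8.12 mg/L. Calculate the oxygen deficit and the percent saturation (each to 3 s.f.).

D ≈ 2.01 mg/L; 75.2 % saturation

D = C_s − C = 8.12 − 6.11 = 2.01 mg/L.
% saturation = 6.11/8.12 × 100 = 75.2 %.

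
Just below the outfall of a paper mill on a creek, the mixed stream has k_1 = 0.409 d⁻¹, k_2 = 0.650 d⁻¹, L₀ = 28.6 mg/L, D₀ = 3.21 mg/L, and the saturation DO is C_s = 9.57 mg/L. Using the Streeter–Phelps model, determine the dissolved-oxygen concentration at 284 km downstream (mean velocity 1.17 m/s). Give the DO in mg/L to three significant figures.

DO ≈ 1.49 mg/L

Travel time t = x/v = 284 km / (1.17 m/s) = 284000 m / 1.17 m/s = 242700 s = 2.809 d.
k_1 L₀/(k_2−k_1) = 0.409×28.6/(0.650−0.409) = 11.70/0.2410 = 48.54 mg/L.
e^(−k_1 t) = e^(−0.409×2.809) = 0.3169; e^(−k_2 t) = e^(−0.650×2.809) = 0.1610.
D = 48.54 × (0.3169 − 0.1610) + 3.21 × 0.1610 = 7.567 + 0.5169 = 8.084 mg/L.
DO = C_s − D = 9.57 − 8.084 = 1.486 mg/L.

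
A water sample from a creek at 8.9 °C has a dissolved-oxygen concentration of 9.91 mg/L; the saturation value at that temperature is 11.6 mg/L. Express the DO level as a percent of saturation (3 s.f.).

% saturation = C/C_s × 100 = 9.91/11.6 × 100 = 85.4 %.

85.4 % saturation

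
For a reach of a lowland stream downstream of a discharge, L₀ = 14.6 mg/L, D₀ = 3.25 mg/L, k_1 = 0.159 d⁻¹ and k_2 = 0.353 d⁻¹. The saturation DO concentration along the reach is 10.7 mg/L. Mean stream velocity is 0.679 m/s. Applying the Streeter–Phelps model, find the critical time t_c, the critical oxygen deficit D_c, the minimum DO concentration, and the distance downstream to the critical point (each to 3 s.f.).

t_c ≈ 2.48 d; D_c ≈ 4.43 mg/L; min DO ≈ 6.27 mg/L; x_c ≈ 145 km

With k_2/k_1 = 2.220 and 1 − D₀(k_2−k_1)/(k_1 L₀) = 0.7284,
t_c = ln(2.220 × 0.7284) / (0.353 − 0.159) = ln(1.617) / 0.1940 = 0.4807/0.1940 = 2.478 d.
L(t_c) = L₀ e^(−k_1 t_c) = 14.6 × 0.6744 = 9.846 mg/L, and at the critical point k_2 D_c = k_1 L, so D_c = (0.159/0.353) × 9.846 = 4.435 mg/L.
Minimum DO = C_s − D_c = 10.7 − 4.435 = 6.265 mg/L.
x_c = v t_c = 0.679 m/s × 2.478 d × 86400 s/d = 145300 m ≈ 145 km.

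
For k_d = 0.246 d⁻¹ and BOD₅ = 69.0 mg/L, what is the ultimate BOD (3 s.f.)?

BOD₅ = L₀(1 − e^(−5k_d)) ⇒ L₀ = BOD₅ / (1 − e^(−5×0.246))
= 69.0 / (1 − 0.2923) = 69.0 / 0.7077 = 97.50 mg/L.

L₀ ≈ 97.5 mg/L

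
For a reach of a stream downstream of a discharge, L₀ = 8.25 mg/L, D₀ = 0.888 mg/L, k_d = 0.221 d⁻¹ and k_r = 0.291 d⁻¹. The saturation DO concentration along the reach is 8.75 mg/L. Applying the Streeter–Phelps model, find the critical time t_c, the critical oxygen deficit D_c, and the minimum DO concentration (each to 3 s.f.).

At the critical point dD/dt = 0, so k_d L₀ e^(−k_d t) = k_r D. Substituting D(t) from the Streeter–Phelps equation and solving for t gives
t_c = ln[(k_r/k_d)(1 − D₀(k_r−k_d)/(k_d L₀))] / (k_r−k_d).
Here k_r−k_d = 0.07000 d⁻¹ and 1 − D₀(k_r−k_d)/(k_d L₀) = 1 − 0.888×0.07000/(0.221×8.25) = 0.9659, so
t_c = ln(1.317 × 0.9659) / 0.07000 = 0.2405 / 0.07000 = 3.435 d.
D_c = (k_d/k_r) L₀ e^(−k_d t_c) = (0.221/0.291) × 8.25 × e^(−0.221×3.435) = 0.7595 × 8.25 × 0.4680 = 2.932 mg/L.
Minimum DO = C_s − D_c = 8.75 − 2.932 = 5.818 mg/L.

t_c ≈ 3.44 d; D_c ≈ 2.93 mg/L; min DO ≈ 5.82 mg/L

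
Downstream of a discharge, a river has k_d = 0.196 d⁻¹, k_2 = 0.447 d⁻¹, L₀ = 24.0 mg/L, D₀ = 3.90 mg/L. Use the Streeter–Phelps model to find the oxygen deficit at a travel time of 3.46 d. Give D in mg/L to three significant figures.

k_d L₀/(k_2−k_d) = 0.196×24.0/(0.447−0.196) = 4.704/0.2510 = 18.74 mg/L.
e^(−k_d t) = e^(−0.196×3.460) = 0.5076; e^(−k_2 t) = e^(−0.447×3.460) = 0.2130.
D = 18.74 × (0.5076 − 0.2130) + 3.90 × 0.2130 = 5.521 + 0.8306 = 6.351 mg/L.

D ≈ 6.35 mg/L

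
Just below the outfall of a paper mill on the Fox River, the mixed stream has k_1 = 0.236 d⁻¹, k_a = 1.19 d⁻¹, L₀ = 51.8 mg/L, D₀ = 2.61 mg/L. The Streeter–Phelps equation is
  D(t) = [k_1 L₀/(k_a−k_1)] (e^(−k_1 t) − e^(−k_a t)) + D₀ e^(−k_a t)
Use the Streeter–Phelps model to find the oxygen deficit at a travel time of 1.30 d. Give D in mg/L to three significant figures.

k_1 L₀/(k_a−k_1) = 0.236×51.8/(1.19−0.236) = 12.22/0.9540 = 12.81 mg/L.
e^(−k_1 t) = e^(−0.236×1.300) = 0.7358; e^(−k_a t) = e^(−1.19×1.300) = 0.2129.
D = 12.81 × (0.7358 − 0.2129) + 2.61 × 0.2129 = 6.701 + 0.5556 = 7.256 mg/L.

D ≈ 7.26 mg/L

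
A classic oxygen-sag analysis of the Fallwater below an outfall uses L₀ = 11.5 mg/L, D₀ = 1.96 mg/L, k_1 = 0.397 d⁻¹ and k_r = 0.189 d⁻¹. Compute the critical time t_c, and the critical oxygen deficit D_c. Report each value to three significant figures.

t_c ≈ 3.16 d; D_c ≈ 6.90 mg/L

At the critical point dD/dt = 0, so k_1 L₀ e^(−k_1 t) = k_r D. Substituting D(t) from the Streeter–Phelps equation and solving for t gives
t_c = ln[(k_r/k_1)(1 − D₀(k_r−k_1)/(k_1 L₀))] / (k_r−k_1).
Here k_r−k_1 = -0.2080 d⁻¹ and 1 − D₀(k_r−k_1)/(k_1 L₀) = 1 − 1.96×-0.2080/(0.397×11.5) = 1.089, so
t_c = ln(0.4761 × 1.089) / -0.2080 = -0.6567 / -0.2080 = 3.157 d.
L(t_c) = L₀ e^(−k_1 t_c) = 11.5 × 0.2856 = 3.284 mg/L, and at the critical point k_r D_c = k_1 L, so D_c = (0.397/0.189) × 3.284 = 6.898 mg/L.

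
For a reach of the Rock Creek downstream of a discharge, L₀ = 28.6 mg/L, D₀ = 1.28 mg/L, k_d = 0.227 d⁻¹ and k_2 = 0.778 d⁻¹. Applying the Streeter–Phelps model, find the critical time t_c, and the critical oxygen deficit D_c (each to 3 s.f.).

At the critical point dD/dt = 0, so k_d L₀ e^(−k_d t) = k_2 D. Substituting D(t) from the Streeter–Phelps equation and solving for t gives
t_c = ln[(k_2/k_d)(1 − D₀(k_2−k_d)/(k_d L₀))] / (k_2−k_d).
Here k_2−k_d = 0.5510 d⁻¹ and 1 − D₀(k_2−k_d)/(k_d L₀) = 1 − 1.28×0.5510/(0.227×28.6) = 0.8914, so
t_c = ln(3.427 × 0.8914) / 0.5510 = 1.117 / 0.5510 = 2.027 d.
D_c = (k_d/k_2) L₀ e^(−k_d t_c) = (0.227/0.778) × 28.6 × e^(−0.227×2.027) = 0.2918 × 28.6 × 0.6312 = 5.267 mg/L.

t_c ≈ 2.03 d; D_c ≈ 5.27 mg/L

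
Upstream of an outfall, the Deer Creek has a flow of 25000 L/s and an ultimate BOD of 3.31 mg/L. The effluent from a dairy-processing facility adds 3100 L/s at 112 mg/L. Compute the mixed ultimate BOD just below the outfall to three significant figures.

15.3 mg/L

Flow-weighted mixing: C = (Q_r C_r + Q_w C_w)/(Q_r + Q_w)
= (25000×3.31 + 3100×112)/(25000 + 3100) = 430000/28100 = 15.30 mg/L.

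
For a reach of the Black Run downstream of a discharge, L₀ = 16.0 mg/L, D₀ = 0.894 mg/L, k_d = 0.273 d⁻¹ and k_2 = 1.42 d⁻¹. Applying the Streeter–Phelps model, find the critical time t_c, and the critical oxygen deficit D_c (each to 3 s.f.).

t_c ≈ 1.20 d; D_c ≈ 2.21 mg/L

t_c = [1/(k_2−k_d)] ln[(k_2/k_d)(1 − D₀(k_2−k_d)/(k_d L₀))]
= [1/(1.42−0.273)] ln[(1.42/0.273)(1 − 0.894×1.147/(0.273×16.0))]
= (1/1.147) ln[5.201 × 0.7652] = 0.8718 × ln(3.980) = 0.8718 × 1.381 = 1.204 d.
D_c = (k_d/k_2) L₀ e^(−k_d t_c) = (0.273/1.42) × 16.0 × e^(−0.273×1.204) = 0.1923 × 16.0 × 0.7198 = 2.214 mg/L.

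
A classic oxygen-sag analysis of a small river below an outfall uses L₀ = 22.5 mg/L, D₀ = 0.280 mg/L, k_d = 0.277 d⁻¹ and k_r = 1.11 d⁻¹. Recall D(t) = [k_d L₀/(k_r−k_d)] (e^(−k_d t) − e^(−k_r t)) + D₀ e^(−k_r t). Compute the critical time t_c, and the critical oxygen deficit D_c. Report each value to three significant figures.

At the critical point dD/dt = 0, so k_d L₀ e^(−k_d t) = k_r D. Substituting D(t) from the Streeter–Phelps equation and solving for t gives
t_c = ln[(k_r/k_d)(1 − D₀(k_r−k_d)/(k_d L₀))] / (k_r−k_d).
Here k_r−k_d = 0.8330 d⁻¹ and 1 − D₀(k_r−k_d)/(k_d L₀) = 1 − 0.280×0.8330/(0.277×22.5) = 0.9626, so
t_c = ln(4.007 × 0.9626) / 0.8330 = 1.350 / 0.8330 = 1.621 d.
L(t_c) = L₀ e^(−k_d t_c) = 22.5 × 0.6383 = 14.36 mg/L, and at the critical point k_r D_c = k_d L, so D_c = (0.277/1.11) × 14.36 = 3.584 mg/L.

t_c ≈ 1.62 d; D_c ≈ 3.58 mg/L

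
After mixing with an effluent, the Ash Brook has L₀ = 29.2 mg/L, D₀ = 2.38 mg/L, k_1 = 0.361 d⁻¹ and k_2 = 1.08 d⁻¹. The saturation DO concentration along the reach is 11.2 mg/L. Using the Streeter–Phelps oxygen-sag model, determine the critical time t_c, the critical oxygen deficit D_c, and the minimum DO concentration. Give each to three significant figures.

t_c ≈ 1.28 d; D_c ≈ 6.15 mg/L; min DO ≈ 5.05 mg/L

At the critical point dD/dt = 0, so k_1 L₀ e^(−k_1 t) = k_2 D. Substituting D(t) from the Streeter–Phelps equation and solving for t gives
t_c = ln[(k_2/k_1)(1 − D₀(k_2−k_1)/(k_1 L₀))] / (k_2−k_1).
Here k_2−k_1 = 0.7190 d⁻¹ and 1 − D₀(k_2−k_1)/(k_1 L₀) = 1 − 2.38×0.7190/(0.361×29.2) = 0.8377, so
t_c = ln(2.992 × 0.8377) / 0.7190 = 0.9187 / 0.7190 = 1.278 d.
L(t_c) = L₀ e^(−k_1 t_c) = 29.2 × 0.6305 = 18.41 mg/L, and at the critical point k_2 D_c = k_1 L, so D_c = (0.361/1.08) × 18.41 = 6.154 mg/L.
Minimum DO = C_s − D_c = 11.2 − 6.154 = 5.046 mg/L.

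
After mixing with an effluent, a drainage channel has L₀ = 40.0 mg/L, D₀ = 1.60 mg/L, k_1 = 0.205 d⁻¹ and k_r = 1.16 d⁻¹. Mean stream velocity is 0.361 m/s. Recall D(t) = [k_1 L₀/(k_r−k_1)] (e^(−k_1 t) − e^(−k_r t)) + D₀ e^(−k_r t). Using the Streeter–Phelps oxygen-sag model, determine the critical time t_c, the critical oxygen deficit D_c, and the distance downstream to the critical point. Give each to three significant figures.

With k_r/k_1 = 5.659 and 1 − D₀(k_r−k_1)/(k_1 L₀) = 0.8137,
t_c = ln(5.659 × 0.8137) / (1.16 − 0.205) = ln(4.604) / 0.9550 = 1.527/0.9550 = 1.599 d.
D_c = (k_1/k_r) L₀ e^(−k_1 t_c) = (0.205/1.16) × 40.0 × e^(−0.205×1.599) = 0.1767 × 40.0 × 0.7205 = 5.093 mg/L.
x_c = v t_c = 0.361 m/s × 1.599 d × 86400 s/d = 49870 m ≈ 49.9 km.

t_c ≈ 1.60 d; D_c ≈ 5.09 mg/L; x_c ≈ 49.9 km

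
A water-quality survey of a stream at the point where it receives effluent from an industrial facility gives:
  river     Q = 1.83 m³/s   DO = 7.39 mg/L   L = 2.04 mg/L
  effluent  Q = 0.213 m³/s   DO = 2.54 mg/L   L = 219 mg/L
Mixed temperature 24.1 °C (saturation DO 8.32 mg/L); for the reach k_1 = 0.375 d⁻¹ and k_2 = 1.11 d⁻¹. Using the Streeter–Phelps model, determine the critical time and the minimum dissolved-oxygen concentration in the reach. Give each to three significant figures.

Mixed DO = (1.83×7.39 + 0.213×2.54)/(1.83+0.213) = 14.06/2.043 = 6.884 mg/L.
Mixed L₀ = (1.83×2.04 + 0.213×219)/(2.043) = 50.38/2.043 = 24.66 mg/L.
Initial deficit D₀ = C_s − DO₀ = 8.32 − 6.884 = 1.436 mg/L.
t_c = (1/0.7350) ln[(1.11/0.375)(1 − 1.436×0.7350/(0.375×24.66))] = 1.361 × ln(2.622) = 1.312 d.
D_c = (0.375/1.11) × 24.66 × e^(−0.375×1.312) = 0.3378 × 24.66 × 0.6115 = 5.094 mg/L.
Minimum DO = 8.32 − 5.094 = 3.226 mg/L.

t_c ≈ 1.31 d; minimum DO ≈ 3.23 mg/L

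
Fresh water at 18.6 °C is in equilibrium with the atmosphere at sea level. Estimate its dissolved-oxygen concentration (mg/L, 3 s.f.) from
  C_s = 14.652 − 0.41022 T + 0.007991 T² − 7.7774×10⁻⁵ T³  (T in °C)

C_s = 14.652 − 0.41022×18.6 + 0.007991×18.6² − 7.7774×10⁻⁵×18.6³ = 9.286 mg/L.

C_s ≈ 9.29 mg/L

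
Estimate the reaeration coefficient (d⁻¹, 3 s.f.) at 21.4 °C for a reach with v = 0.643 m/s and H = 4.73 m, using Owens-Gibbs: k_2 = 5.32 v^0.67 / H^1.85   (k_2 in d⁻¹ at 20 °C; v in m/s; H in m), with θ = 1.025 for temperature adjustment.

k_2(20) = 5.32 × 0.643^0.67 / 4.73^1.85 = 5.32 × 0.7439 / 17.72 = 0.2233 d⁻¹.
k_2(21.4) = 0.2233 × 1.025^(21.4−20) = 0.2233 × 1.035 = 0.2312 d⁻¹.

k_2 ≈ 0.231 d⁻¹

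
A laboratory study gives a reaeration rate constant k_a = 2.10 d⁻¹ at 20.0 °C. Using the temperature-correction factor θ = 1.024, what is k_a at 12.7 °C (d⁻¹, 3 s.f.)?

k_a(T₂) = k_a(T₁) · θ^(T₂−T₁) = 2.10 × 1.024^(12.7−20.0)
= 2.10 × 1.024^-7.30 = 2.10 × 0.8410 = 1.766 d⁻¹.

k_a ≈ 1.77 d⁻¹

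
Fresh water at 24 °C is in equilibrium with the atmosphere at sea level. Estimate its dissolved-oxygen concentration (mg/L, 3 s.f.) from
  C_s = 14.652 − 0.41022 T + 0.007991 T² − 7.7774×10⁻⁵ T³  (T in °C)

C_s = 14.652 − 0.41022×24 + 0.007991×24² − 7.7774×10⁻⁵×24³ = 8.334 mg/L.

C_s ≈ 8.33 mg/L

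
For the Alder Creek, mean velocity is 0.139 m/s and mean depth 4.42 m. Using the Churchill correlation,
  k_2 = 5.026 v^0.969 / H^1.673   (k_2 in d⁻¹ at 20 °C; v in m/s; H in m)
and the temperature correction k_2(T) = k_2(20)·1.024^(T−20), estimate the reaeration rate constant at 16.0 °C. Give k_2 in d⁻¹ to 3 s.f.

k_2 ≈ 0.0562 d⁻¹

k_2(20) = 5.026 × 0.139^0.969 / 4.42^1.673 = 5.026 × 0.1478 / 12.02 = 0.06180 d⁻¹.
k_2(16.0) = 0.06180 × 1.024^(16.0−20) = 0.06180 × 0.9095 = 0.05621 d⁻¹.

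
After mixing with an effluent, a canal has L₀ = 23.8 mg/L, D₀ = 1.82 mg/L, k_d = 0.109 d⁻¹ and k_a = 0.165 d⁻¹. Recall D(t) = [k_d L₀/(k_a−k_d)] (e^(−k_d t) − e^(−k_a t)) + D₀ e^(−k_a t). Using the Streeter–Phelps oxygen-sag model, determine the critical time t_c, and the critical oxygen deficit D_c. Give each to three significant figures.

t_c ≈ 6.69 d; D_c ≈ 7.58 mg/L

At the critical point dD/dt = 0, so k_d L₀ e^(−k_d t) = k_a D. Substituting D(t) from the Streeter–Phelps equation and solving for t gives
t_c = ln[(k_a/k_d)(1 − D₀(k_a−k_d)/(k_d L₀))] / (k_a−k_d).
Here k_a−k_d = 0.05600 d⁻¹ and 1 − D₀(k_a−k_d)/(k_d L₀) = 1 − 1.82×0.05600/(0.109×23.8) = 0.9607, so
t_c = ln(1.514 × 0.9607) / 0.05600 = 0.3745 / 0.05600 = 6.688 d.
L(t_c) = L₀ e^(−k_d t_c) = 23.8 × 0.4824 = 11.48 mg/L, and at the critical point k_a D_c = k_d L, so D_c = (0.109/0.165) × 11.48 = 7.585 mg/L.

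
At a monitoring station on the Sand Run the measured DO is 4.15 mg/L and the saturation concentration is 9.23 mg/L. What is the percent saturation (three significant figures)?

% saturation = C/C_s × 100 = 4.15/9.23 × 100 = 45.0 %.

45.0 % saturation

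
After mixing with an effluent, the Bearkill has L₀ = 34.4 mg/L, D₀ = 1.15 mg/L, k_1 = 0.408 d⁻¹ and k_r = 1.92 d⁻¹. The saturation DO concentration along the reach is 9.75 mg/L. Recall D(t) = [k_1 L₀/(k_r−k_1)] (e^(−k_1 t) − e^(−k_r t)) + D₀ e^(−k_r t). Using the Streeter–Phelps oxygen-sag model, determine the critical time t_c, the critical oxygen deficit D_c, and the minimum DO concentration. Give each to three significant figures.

At the critical point dD/dt = 0, so k_1 L₀ e^(−k_1 t) = k_r D. Substituting D(t) from the Streeter–Phelps equation and solving for t gives
t_c = ln[(k_r/k_1)(1 − D₀(k_r−k_1)/(k_1 L₀))] / (k_r−k_1).
Here k_r−k_1 = 1.512 d⁻¹ and 1 − D₀(k_r−k_1)/(k_1 L₀) = 1 − 1.15×1.512/(0.408×34.4) = 0.8761, so
t_c = ln(4.706 × 0.8761) / 1.512 = 1.417 / 1.512 = 0.9369 d.
L(t_c) = L₀ e^(−k_1 t_c) = 34.4 × 0.6823 = 23.47 mg/L, and at the critical point k_r D_c = k_1 L, so D_c = (0.408/1.92) × 23.47 = 4.988 mg/L.
Minimum DO = C_s − D_c = 9.75 − 4.988 = 4.762 mg/L.

t_c ≈ 0.937 d; D_c ≈ 4.99 mg/L; min DO ≈ 4.76 mg/L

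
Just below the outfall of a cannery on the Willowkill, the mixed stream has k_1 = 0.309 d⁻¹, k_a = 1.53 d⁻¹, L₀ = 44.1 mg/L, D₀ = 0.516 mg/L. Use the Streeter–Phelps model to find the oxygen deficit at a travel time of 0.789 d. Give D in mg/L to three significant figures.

k_1 L₀/(k_a−k_1) = 0.309×44.1/(1.53−0.309) = 13.63/1.221 = 11.16 mg/L.
e^(−k_1 t) = e^(−0.309×0.7890) = 0.7836; e^(−k_a t) = e^(−1.53×0.7890) = 0.2990.
D = 11.16 × (0.7836 − 0.2990) + 0.516 × 0.2990 = 5.408 + 0.1543 = 5.563 mg/L.

D ≈ 5.56 mg/L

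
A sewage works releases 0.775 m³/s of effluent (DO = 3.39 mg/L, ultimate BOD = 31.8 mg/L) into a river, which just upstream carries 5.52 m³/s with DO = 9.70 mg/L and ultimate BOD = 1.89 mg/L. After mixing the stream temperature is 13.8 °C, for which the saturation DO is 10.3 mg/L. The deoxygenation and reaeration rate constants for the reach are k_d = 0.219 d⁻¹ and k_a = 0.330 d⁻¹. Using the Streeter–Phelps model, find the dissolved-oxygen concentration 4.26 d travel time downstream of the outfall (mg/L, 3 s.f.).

DO ≈ 8.33 mg/L

Mixed DO = (5.52×9.70 + 0.775×3.39)/(5.52+0.775) = 56.17/6.295 = 8.923 mg/L.
Mixed L₀ = (5.52×1.89 + 0.775×31.8)/(6.295) = 35.08/6.295 = 5.572 mg/L.
Initial deficit D₀ = C_s − DO₀ = 10.3 − 8.923 = 1.377 mg/L.
D(4.26) = [0.219×5.572/(0.330−0.219)](e^(−0.219×4.26) − e^(−0.330×4.26)) + 1.377 e^(−0.330×4.26)
= 10.99 × (0.3934 − 0.2452) + 1.377 × 0.2452 = 1.967 mg/L.
DO = 10.3 − 1.967 = 8.333 mg/L.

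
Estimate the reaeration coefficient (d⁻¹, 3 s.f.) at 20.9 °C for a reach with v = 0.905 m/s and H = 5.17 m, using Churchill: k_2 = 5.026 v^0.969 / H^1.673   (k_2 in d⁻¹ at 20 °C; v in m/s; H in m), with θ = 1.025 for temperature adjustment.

k_2 ≈ 0.299 d⁻¹

k_2(20) = 5.026 × 0.905^0.969 / 5.17^1.673 = 5.026 × 0.9078 / 15.62 = 0.2921 d⁻¹.
k_2(20.9) = 0.2921 × 1.025^(20.9−20) = 0.2921 × 1.022 = 0.2987 d⁻¹.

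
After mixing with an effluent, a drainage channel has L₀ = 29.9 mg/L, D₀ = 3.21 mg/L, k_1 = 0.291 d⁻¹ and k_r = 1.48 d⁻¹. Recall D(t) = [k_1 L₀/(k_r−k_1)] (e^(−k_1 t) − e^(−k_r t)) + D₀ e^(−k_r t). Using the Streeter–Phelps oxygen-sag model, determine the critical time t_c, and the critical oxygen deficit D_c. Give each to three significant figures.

t_c ≈ 0.882 d; D_c ≈ 4.55 mg/L

t_c = [1/(k_r−k_1)] ln[(k_r/k_1)(1 − D₀(k_r−k_1)/(k_1 L₀))]
= [1/(1.48−0.291)] ln[(1.48/0.291)(1 − 3.21×1.189/(0.291×29.9))]
= (1/1.189) ln[5.086 × 0.5613] = 0.8410 × ln(2.855) = 0.8410 × 1.049 = 0.8823 d.
L(t_c) = L₀ e^(−k_1 t_c) = 29.9 × 0.7736 = 23.13 mg/L, and at the critical point k_r D_c = k_1 L, so D_c = (0.291/1.48) × 23.13 = 4.548 mg/L.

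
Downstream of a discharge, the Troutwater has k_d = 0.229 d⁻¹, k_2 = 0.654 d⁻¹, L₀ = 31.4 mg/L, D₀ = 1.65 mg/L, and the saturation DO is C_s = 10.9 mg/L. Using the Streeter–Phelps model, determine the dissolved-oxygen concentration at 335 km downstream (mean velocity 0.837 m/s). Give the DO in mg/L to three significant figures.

DO ≈ 5.78 mg/L

Travel time t = x/v = 335 km / (0.837 m/s) = 335000 m / 0.837 m/s = 400200 s = 4.632 d.
k_d L₀/(k_2−k_d) = 0.229×31.4/(0.654−0.229) = 7.191/0.4250 = 16.92 mg/L.
e^(−k_d t) = e^(−0.229×4.632) = 0.3462; e^(−k_2 t) = e^(−0.654×4.632) = 0.04834.
D = 16.92 × (0.3462 − 0.04834) + 1.65 × 0.04834 = 5.039 + 0.07975 = 5.119 mg/L.
DO = C_s − D = 10.9 − 5.119 = 5.781 mg/L.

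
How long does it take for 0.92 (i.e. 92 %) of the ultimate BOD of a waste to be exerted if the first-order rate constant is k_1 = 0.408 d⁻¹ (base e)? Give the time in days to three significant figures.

y/L₀ = 1 − e^(−k_1 t) = 0.92 ⇒ e^(−k_1 t) = 0.0800
t = −ln(0.0800) / 0.408 = 2.526 / 0.408 = 6.191 d.

t ≈ 6.19 d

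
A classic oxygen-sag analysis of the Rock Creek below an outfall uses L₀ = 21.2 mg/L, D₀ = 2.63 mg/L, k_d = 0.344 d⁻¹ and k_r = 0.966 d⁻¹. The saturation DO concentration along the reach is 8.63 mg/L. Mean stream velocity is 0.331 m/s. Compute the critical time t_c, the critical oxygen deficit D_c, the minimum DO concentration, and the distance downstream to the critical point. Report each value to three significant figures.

t_c = [1/(k_r−k_d)] ln[(k_r/k_d)(1 − D₀(k_r−k_d)/(k_d L₀))]
= [1/(0.966−0.344)] ln[(0.966/0.344)(1 − 2.63×0.6220/(0.344×21.2))]
= (1/0.6220) ln[2.808 × 0.7757] = 1.608 × ln(2.178) = 1.608 × 0.7785 = 1.252 d.
D_c = (k_d/k_r) L₀ e^(−k_d t_c) = (0.344/0.966) × 21.2 × e^(−0.344×1.252) = 0.3561 × 21.2 × 0.6501 = 4.908 mg/L.
Minimum DO = C_s − D_c = 8.63 − 4.908 = 3.722 mg/L.
x_c = v t_c = 0.331 m/s × 1.252 d × 86400 s/d = 35790 m ≈ 35.8 km.

t_c ≈ 1.25 d; D_c ≈ 4.91 mg/L; min DO ≈ 3.72 mg/L; x_c ≈ 35.8 km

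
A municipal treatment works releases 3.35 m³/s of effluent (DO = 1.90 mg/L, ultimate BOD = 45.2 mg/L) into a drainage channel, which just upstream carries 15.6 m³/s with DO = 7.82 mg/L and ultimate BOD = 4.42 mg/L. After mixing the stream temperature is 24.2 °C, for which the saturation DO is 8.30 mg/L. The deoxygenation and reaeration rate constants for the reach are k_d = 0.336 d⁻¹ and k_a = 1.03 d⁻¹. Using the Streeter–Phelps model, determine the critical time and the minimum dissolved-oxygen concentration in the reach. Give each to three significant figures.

t_c ≈ 1.16 d; minimum DO ≈ 5.73 mg/L

Mixed DO = (15.6×7.82 + 3.35×1.90)/(15.6+3.35) = 128.4/18.95 = 6.773 mg/L.
Mixed L₀ = (15.6×4.42 + 3.35×45.2)/(18.95) = 220.4/18.95 = 11.63 mg/L.
Initial deficit D₀ = C_s − DO₀ = 8.30 − 6.773 = 1.527 mg/L.
t_c = (1/0.6940) ln[(1.03/0.336)(1 − 1.527×0.6940/(0.336×11.63))] = 1.441 × ln(2.234) = 1.158 d.
D_c = (0.336/1.03) × 11.63 × e^(−0.336×1.158) = 0.3262 × 11.63 × 0.6776 = 2.570 mg/L.
Minimum DO = 8.30 − 2.570 = 5.730 mg/L.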